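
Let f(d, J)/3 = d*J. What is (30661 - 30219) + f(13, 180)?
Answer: 7462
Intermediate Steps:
f(d, J) = 3*J*d (f(d, J) = 3*(d*J) = 3*(J*d) = 3*J*d)
(30661 - 30219) + f(13, 180) = (30661 - 30219) + 3*180*13 = 442 + 7020 = 7462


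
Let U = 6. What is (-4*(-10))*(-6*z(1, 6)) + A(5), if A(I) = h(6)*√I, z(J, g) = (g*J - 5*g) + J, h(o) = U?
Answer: 5520 + 6*√5 ≈ 5533.4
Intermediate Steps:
h(o) = 6
z(J, g) = J - 5*g + J*g (z(J, g) = (J*g - 5*g) + J = (-5*g + J*g) + J = J - 5*g + J*g)
A(I) = 6*√I
(-4*(-10))*(-6*z(1, 6)) + A(5) = (-4*(-10))*(-6*(1 - 5*6 + 1*6)) + 6*√5 = 40*(-6*(1 - 30 + 6)) + 6*√5 = 40*(-6*(-23)) + 6*√5 = 40*138 + 6*√5 = 5520 + 6*√5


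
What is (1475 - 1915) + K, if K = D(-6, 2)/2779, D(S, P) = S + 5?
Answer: -1222761/2779 ≈ -440.00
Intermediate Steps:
D(S, P) = 5 + S
K = -1/2779 (K = (5 - 6)/2779 = -1*1/2779 = -1/2779 ≈ -0.00035984)
(1475 - 1915) + K = (1475 - 1915) - 1/2779 = -440 - 1/2779 = -1222761/2779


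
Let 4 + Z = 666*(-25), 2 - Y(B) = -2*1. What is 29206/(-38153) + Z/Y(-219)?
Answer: -317758443/76306 ≈ -4164.3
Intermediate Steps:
Y(B) = 4 (Y(B) = 2 - (-2) = 2 - 1*(-2) = 2 + 2 = 4)
Z = -16654 (Z = -4 + 666*(-25) = -4 - 16650 = -16654)
29206/(-38153) + Z/Y(-219) = 29206/(-38153) - 16654/4 = 29206*(-1/38153) - 16654*1/4 = -29206/38153 - 8327/2 = -317758443/76306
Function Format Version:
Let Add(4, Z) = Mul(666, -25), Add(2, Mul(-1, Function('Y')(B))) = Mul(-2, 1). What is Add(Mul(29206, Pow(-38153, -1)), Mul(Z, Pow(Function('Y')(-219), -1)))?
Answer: Rational(-317758443, 76306) ≈ -4164.3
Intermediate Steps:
Function('Y')(B) = 4 (Function('Y')(B) = Add(2, Mul(-1, Mul(-2, 1))) = Add(2, Mul(-1, -2)) = Add(2, 2) = 4)
Z = -16654 (Z = Add(-4, Mul(666, -25)) = Add(-4, -16650) = -16654)
Add(Mul(29206, Pow(-38153, -1)), Mul(Z, Pow(Function('Y')(-219), -1))) = Add(Mul(29206, Pow(-38153, -1)), Mul(-16654, Pow(4, -1))) = Add(Mul(29206, Rational(-1, 38153)), Mul(-16654, Rational(1, 4))) = Add(Rational(-29206, 38153), Rational(-8327, 2)) = Rational(-317758443, 76306)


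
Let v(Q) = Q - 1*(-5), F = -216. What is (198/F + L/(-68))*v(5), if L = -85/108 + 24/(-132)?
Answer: -364505/40392 ≈ -9.0242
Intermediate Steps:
L = -1151/1188 (L = -85*1/108 + 24*(-1/132) = -85/108 - 2/11 = -1151/1188 ≈ -0.96885)
v(Q) = 5 + Q (v(Q) = Q + 5 = 5 + Q)
(198/F + L/(-68))*v(5) = (198/(-216) - 1151/1188/(-68))*(5 + 5) = (198*(-1/216) - 1151/1188*(-1/68))*10 = (-11/12 + 1151/80784)*10 = -72901/80784*10 = -364505/40392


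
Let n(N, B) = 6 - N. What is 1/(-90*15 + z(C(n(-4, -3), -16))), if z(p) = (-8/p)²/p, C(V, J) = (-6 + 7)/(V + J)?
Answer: -1/15174 ≈ -6.5902e-5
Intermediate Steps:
C(V, J) = 1/(J + V)
z(p) = 64/p³ (z(p) = (64/p²)/p = 64/p³)
1/(-90*15 + z(C(n(-4, -3), -16))) = 1/(-90*15 + 64/(1/(-16 + (6 - 1*(-4))))³) = 1/(-1350 + 64/(1/(-16 + (6 + 4)))³) = 1/(-1350 + 64/(1/(-16 + 10))³) = 1/(-1350 + 64/(1/(-6))³) = 1/(-1350 + 64/(-⅙)³) = 1/(-1350 + 64*(-216)) = 1/(-1350 - 13824) = 1/(-15174) = -1/15174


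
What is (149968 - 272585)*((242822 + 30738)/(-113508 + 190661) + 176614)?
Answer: -1670849563094734/77153 ≈ -2.1656e+10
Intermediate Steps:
(149968 - 272585)*((242822 + 30738)/(-113508 + 190661) + 176614) = -122617*(273560/77153 + 176614) = -122617*13626573502/77153 = -1670849563094734/77153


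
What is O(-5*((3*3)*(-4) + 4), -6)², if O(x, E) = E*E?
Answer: 1296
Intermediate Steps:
O(x, E) = E²
O(-5*((3*3)*(-4) + 4), -6)² = ((-6)²)² = 36² = 1296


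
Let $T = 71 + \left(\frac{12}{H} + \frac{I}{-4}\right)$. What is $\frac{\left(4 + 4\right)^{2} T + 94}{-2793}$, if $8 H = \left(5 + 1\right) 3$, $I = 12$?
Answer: $- \frac{14362}{8379} \approx -1.714$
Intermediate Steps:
$H = \frac{9}{4}$ ($H = \frac{\left(5 + 1\right) 3}{8} = \frac{6 \cdot 3}{8} = \frac{1}{8} \cdot 18 = \frac{9}{4} \approx 2.25$)
$T = \frac{220}{3}$ ($T = 71 + \left(\frac{12}{\frac{9}{4}} + \frac{12}{-4}\right) = 71 + \left(12 \cdot \frac{4}{9} + 12 \left(- \frac{1}{4}\right)\right) = 71 + \left(\frac{16}{3} - 3\right) = 71 + \frac{7}{3} = \frac{220}{3} \approx 73.333$)
$\frac{\left(4 + 4\right)^{2} T + 94}{-2793} = \frac{\left(4 + 4\right)^{2} \cdot \frac{220}{3} + 94}{-2793} = \left(8^{2} \cdot \frac{220}{3} + 94\right) \left(- \frac{1}{2793}\right) = \left(64 \cdot \frac{220}{3} + 94\right) \left(- \frac{1}{2793}\right) = \left(\frac{14080}{3} + 94\right) \left(- \frac{1}{2793}\right) = \frac{14362}{3} \left(- \frac{1}{2793}\right) = - \frac{14362}{8379}$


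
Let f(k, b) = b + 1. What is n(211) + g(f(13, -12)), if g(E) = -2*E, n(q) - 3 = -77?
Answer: -52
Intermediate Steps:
n(q) = -74 (n(q) = 3 - 77 = -74)
f(k, b) = 1 + b
n(211) + g(f(13, -12)) = -74 - 2*(1 - 12) = -74 - 2*(-11) = -74 + 22 = -52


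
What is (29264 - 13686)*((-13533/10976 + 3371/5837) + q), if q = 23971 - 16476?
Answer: 3739806669989435/32033456 ≈ 1.1675e+8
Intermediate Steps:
q = 7495
(29264 - 13686)*((-13533/10976 + 3371/5837) + q) = (29264 - 13686)*((-13533/10976 + 3371/5837) + 7495) = 15578*((-13533*1/10976 + 3371*(1/5837)) + 7495) = 15578*((-13533/10976 + 3371/5837) + 7495) = 15578*(-41992025/64066912 + 7495) = 15578*(480139513415/64066912) = 3739806669989435/32033456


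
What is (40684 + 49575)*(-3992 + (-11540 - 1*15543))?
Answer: -2804798425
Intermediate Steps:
(40684 + 49575)*(-3992 + (-11540 - 1*15543)) = 90259*(-3992 + (-11540 - 15543)) = 90259*(-3992 - 27083) = 90259*(-31075) = -2804798425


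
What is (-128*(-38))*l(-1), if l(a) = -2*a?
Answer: 9728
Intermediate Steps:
(-128*(-38))*l(-1) = (-128*(-38))*(-2*(-1)) = 4864*2 = 9728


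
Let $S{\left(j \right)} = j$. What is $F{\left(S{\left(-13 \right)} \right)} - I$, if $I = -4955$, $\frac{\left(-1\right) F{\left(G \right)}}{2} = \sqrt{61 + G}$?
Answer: $4955 - 8 \sqrt{3} \approx 4941.1$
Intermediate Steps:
$F{\left(G \right)} = - 2 \sqrt{61 + G}$
$F{\left(S{\left(-13 \right)} \right)} - I = - 2 \sqrt{61 - 13} - -4955 = - 2 \sqrt{48} + 4955 = - 2 \cdot 4 \sqrt{3} + 4955 = - 8 \sqrt{3} + 4955 = 4955 - 8 \sqrt{3}$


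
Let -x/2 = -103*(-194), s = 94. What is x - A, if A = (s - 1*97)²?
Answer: -39973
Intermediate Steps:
x = -39964 (x = -(-206)*(-194) = -2*19982 = -39964)
A = 9 (A = (94 - 1*97)² = (94 - 97)² = (-3)² = 9)
x - A = -39964 - 1*9 = -39964 - 9 = -39973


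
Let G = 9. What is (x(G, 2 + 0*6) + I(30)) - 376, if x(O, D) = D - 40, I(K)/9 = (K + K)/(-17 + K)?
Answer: -4842/13 ≈ -372.46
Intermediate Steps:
I(K) = 18*K/(-17 + K) (I(K) = 9*((K + K)/(-17 + K)) = 9*((2*K)/(-17 + K)) = 9*(2*K/(-17 + K)) = 18*K/(-17 + K))
x(O, D) = -40 + D
(x(G, 2 + 0*6) + I(30)) - 376 = ((-40 + (2 + 0*6)) + 18*30/(-17 + 30)) - 376 = ((-40 + (2 + 0)) + 18*30/13) - 376 = ((-40 + 2) + 18*30*(1/13)) - 376 = (-38 + 540/13) - 376 = 46/13 - 376 = -4842/13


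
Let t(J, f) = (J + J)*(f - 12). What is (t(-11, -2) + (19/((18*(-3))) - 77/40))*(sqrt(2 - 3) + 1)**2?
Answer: 330181*I/540 ≈ 611.45*I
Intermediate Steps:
t(J, f) = 2*J*(-12 + f) (t(J, f) = (2*J)*(-12 + f) = 2*J*(-12 + f))
(t(-11, -2) + (19/((18*(-3))) - 77/40))*(sqrt(2 - 3) + 1)**2 = (2*(-11)*(-12 - 2) + (19/((18*(-3))) - 77/40))*(sqrt(2 - 3) + 1)**2 = (2*(-11)*(-14) + (19/(-54) - 77*1/40))*(sqrt(-1) + 1)**2 = (308 + (19*(-1/54) - 77/40))*(I + 1)**2 = (308 + (-19/54 - 77/40))*(1 + I)**2 = (308 - 2459/1080)*(1 + I)**2 = 330181*(1 + I)**2/1080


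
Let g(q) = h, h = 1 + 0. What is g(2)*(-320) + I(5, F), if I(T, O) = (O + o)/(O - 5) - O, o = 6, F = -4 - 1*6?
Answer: -4646/15 ≈ -309.73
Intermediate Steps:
F = -10 (F = -4 - 6 = -10)
h = 1
g(q) = 1
I(T, O) = -O + (6 + O)/(-5 + O) (I(T, O) = (O + 6)/(O - 5) - O = (6 + O)/(-5 + O) - O = -O + (6 + O)/(-5 + O))
g(2)*(-320) + I(5, F) = 1*(-320) + (6 - 1*(-10)² + 6*(-10))/(-5 - 10) = -320 + (6 - 1*100 - 60)/(-15) = -320 - (6 - 100 - 60)/15 = -320 - 1/15*(-154) = -320 + 154/15 = -4646/15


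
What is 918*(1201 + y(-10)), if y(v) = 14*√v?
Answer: 1102518 + 12852*I*√10 ≈ 1.1025e+6 + 40642.0*I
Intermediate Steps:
918*(1201 + y(-10)) = 918*(1201 + 14*√(-10)) = 918*(1201 + 14*(I*√10)) = 918*(1201 + 14*I*√10) = 1102518 + 12852*I*√10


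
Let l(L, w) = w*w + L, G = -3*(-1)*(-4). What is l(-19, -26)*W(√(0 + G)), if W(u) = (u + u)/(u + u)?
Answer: 657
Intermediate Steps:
G = -12 (G = 3*(-4) = -12)
l(L, w) = L + w² (l(L, w) = w² + L = L + w²)
W(u) = 1 (W(u) = (2*u)/((2*u)) = (2*u)*(1/(2*u)) = 1)
l(-19, -26)*W(√(0 + G)) = (-19 + (-26)²)*1 = (-19 + 676)*1 = 657*1 = 657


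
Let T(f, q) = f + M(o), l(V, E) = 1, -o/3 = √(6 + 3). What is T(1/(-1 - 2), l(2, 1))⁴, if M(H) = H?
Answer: 614656/81 ≈ 7588.3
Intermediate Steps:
o = -9 (o = -3*√(6 + 3) = -3*√9 = -3*3 = -9)
T(f, q) = -9 + f (T(f, q) = f - 9 = -9 + f)
T(1/(-1 - 2), l(2, 1))⁴ = (-9 + 1/(-1 - 2))⁴ = (-9 + 1/(-3))⁴ = (-9 - ⅓)⁴ = (-28/3)⁴ = 614656/81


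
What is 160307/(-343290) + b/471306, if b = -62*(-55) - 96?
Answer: -4134221549/8988590930 ≈ -0.45994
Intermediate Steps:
b = 3314 (b = 3410 - 96 = 3314)
160307/(-343290) + b/471306 = 160307/(-343290) + 3314/471306 = 160307*(-1/343290) + 3314*(1/471306) = -160307/343290 + 1657/235653 = -4134221549/8988590930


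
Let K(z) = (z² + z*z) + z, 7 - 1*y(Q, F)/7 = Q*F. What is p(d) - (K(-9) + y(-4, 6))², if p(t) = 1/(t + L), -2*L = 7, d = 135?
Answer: -36004698/263 ≈ -1.3690e+5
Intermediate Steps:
y(Q, F) = 49 - 7*F*Q (y(Q, F) = 49 - 7*Q*F = 49 - 7*F*Q)
L = -7/2 (L = -½*7 = -7/2 ≈ -3.5000)
K(z) = z + 2*z² (K(z) = (z² + z²) + z = 2*z² + z = z + 2*z²)
p(t) = 1/(-7/2 + t) (p(t) = 1/(t - 7/2) = 1/(-7/2 + t))
p(d) - (K(-9) + y(-4, 6))² = 2/(-7 + 2*135) - (-9*(1 + 2*(-9)) + (49 - 7*6*(-4)))² = 2/(-7 + 270) - (-9*(1 - 18) + (49 + 168))² = 2/263 - (-9*(-17) + 217)² = 2*(1/263) - (153 + 217)² = 2/263 - 1*370² = 2/263 - 1*136900 = 2/263 - 136900 = -36004698/263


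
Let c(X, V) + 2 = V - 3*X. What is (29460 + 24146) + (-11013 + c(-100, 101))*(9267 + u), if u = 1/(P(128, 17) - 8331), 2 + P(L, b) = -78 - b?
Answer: -414262877741/4214 ≈ -9.8306e+7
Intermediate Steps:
P(L, b) = -80 - b (P(L, b) = -2 + (-78 - b) = -80 - b)
u = -1/8428 (u = 1/((-80 - 1*17) - 8331) = 1/((-80 - 17) - 8331) = 1/(-97 - 8331) = 1/(-8428) = -1/8428 ≈ -0.00011865)
c(X, V) = -2 + V - 3*X (c(X, V) = -2 + (V - 3*X) = -2 + V - 3*X)
(29460 + 24146) + (-11013 + c(-100, 101))*(9267 + u) = (29460 + 24146) + (-11013 + (-2 + 101 - 3*(-100)))*(9267 - 1/8428) = 53606 + (-11013 + (-2 + 101 + 300))*(78102275/8428) = 53606 + (-11013 + 399)*(78102275/8428) = 53606 - 10614*78102275/8428 = 53606 - 414488773425/4214 = -414262877741/4214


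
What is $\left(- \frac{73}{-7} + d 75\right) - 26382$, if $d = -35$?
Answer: $- \frac{202976}{7} \approx -28997.0$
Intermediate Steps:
$\left(- \frac{73}{-7} + d 75\right) - 26382 = \left(- \frac{73}{-7} - 2625\right) - 26382 = \left(\left(-73\right) \left(- \frac{1}{7}\right) - 2625\right) - 26382 = \left(\frac{73}{7} - 2625\right) - 26382 = - \frac{18302}{7} - 26382 = - \frac{202976}{7}$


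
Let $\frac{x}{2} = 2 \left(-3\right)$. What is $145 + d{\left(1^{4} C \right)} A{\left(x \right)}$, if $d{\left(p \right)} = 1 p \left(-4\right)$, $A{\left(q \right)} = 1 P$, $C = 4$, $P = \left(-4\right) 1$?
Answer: $209$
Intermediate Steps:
$x = -12$ ($x = 2 \cdot 2 \left(-3\right) = 2 \left(-6\right) = -12$)
$P = -4$
$A{\left(q \right)} = -4$ ($A{\left(q \right)} = 1 \left(-4\right) = -4$)
$d{\left(p \right)} = - 4 p$ ($d{\left(p \right)} = 1 \left(- 4 p\right) = - 4 p$)
$145 + d{\left(1^{4} C \right)} A{\left(x \right)} = 145 + - 4 \cdot 1^{4} \cdot 4 \left(-4\right) = 145 + - 4 \cdot 1 \cdot 4 \left(-4\right) = 145 + \left(-4\right) 4 \left(-4\right) = 145 - -64 = 145 + 64 = 209$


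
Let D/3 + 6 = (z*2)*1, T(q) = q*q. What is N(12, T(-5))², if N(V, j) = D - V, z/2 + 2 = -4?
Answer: 10404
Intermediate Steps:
z = -12 (z = -4 + 2*(-4) = -4 - 8 = -12)
T(q) = q²
D = -90 (D = -18 + 3*(-12*2*1) = -18 + 3*(-24*1) = -18 + 3*(-24) = -18 - 72 = -90)
N(V, j) = -90 - V
N(12, T(-5))² = (-90 - 1*12)² = (-90 - 12)² = (-102)² = 10404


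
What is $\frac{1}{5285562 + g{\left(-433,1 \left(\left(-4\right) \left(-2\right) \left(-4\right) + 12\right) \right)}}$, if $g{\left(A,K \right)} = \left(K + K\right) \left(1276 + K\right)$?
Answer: $\frac{1}{5235322} \approx 1.9101 \cdot 10^{-7}$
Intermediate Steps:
$g{\left(A,K \right)} = 2 K \left(1276 + K\right)$
$\frac{1}{5285562 + g{\left(-433,1 \left(\left(-4\right) \left(-2\right) \left(-4\right) + 12\right) \right)}} = \frac{1}{5285562 + 2 \cdot 1 \left(\left(-4\right) \left(-2\right) \left(-4\right) + 12\right) \left(1276 + 1 \left(\left(-4\right) \left(-2\right) \left(-4\right) + 12\right)\right)} = \frac{1}{5285562 + 2 \cdot 1 \left(8 \left(-4\right) + 12\right) \left(1276 + 1 \left(8 \left(-4\right) + 12\right)\right)} = \frac{1}{5285562 + 2 \cdot 1 \left(-32 + 12\right) \left(1276 + 1 \left(-32 + 12\right)\right)} = \frac{1}{5285562 + 2 \cdot 1 \left(-20\right) \left(1276 + 1 \left(-20\right)\right)} = \frac{1}{5285562 + 2 \left(-20\right) \left(1276 - 20\right)} = \frac{1}{5285562 + 2 \left(-20\right) 1256} = \frac{1}{5285562 - 50240} = \frac{1}{5235322}$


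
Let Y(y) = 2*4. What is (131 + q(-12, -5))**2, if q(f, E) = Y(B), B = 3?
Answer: 19321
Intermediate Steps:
Y(y) = 8
q(f, E) = 8
(131 + q(-12, -5))**2 = (131 + 8)**2 = 139**2 = 19321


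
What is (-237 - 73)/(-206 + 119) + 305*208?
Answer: 5519590/87 ≈ 63444.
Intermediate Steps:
(-237 - 73)/(-206 + 119) + 305*208 = -310/(-87) + 63440 = -310*(-1/87) + 63440 = 310/87 + 63440 = 5519590/87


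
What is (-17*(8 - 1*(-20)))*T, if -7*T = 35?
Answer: 2380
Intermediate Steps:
T = -5 (T = -⅐*35 = -5)
(-17*(8 - 1*(-20)))*T = -17*(8 - 1*(-20))*(-5) = -17*(8 + 20)*(-5) = -17*28*(-5) = -476*(-5) = 2380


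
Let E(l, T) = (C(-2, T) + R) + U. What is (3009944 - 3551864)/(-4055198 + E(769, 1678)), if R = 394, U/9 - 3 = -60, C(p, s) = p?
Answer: 180640/1351773 ≈ 0.13363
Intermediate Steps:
U = -513 (U = 27 + 9*(-60) = 27 - 540 = -513)
E(l, T) = -121 (E(l, T) = (-2 + 394) - 513 = 392 - 513 = -121)
(3009944 - 3551864)/(-4055198 + E(769, 1678)) = (3009944 - 3551864)/(-4055198 - 121) = -541920/(-4055319) = -541920*(-1/4055319) = 180640/1351773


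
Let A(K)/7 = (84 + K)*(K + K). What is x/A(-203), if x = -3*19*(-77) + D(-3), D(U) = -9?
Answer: 2190/169099 ≈ 0.012951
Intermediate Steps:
A(K) = 14*K*(84 + K) (A(K) = 7*((84 + K)*(K + K)) = 7*((84 + K)*(2*K)) = 7*(2*K*(84 + K)) = 14*K*(84 + K))
x = 4380 (x = -3*19*(-77) - 9 = -57*(-77) - 9 = 4389 - 9 = 4380)
x/A(-203) = 4380/((14*(-203)*(84 - 203))) = 4380/((14*(-203)*(-119))) = 4380/338198 = 4380*(1/338198) = 2190/169099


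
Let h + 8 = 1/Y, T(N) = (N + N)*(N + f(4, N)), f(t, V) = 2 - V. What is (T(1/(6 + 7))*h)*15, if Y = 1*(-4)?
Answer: -495/13 ≈ -38.077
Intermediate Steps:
Y = -4
T(N) = 4*N (T(N) = (N + N)*(N + (2 - N)) = (2*N)*2 = 4*N)
h = -33/4 (h = -8 + 1/(-4) = -8 - 1/4 = -33/4 ≈ -8.2500)
(T(1/(6 + 7))*h)*15 = ((4/(6 + 7))*(-33/4))*15 = ((4/13)*(-33/4))*15 = -33/13*15 = -495/13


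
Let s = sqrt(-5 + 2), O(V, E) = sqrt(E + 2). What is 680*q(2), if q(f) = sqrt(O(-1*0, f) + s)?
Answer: 680*sqrt(2 + I*sqrt(3)) ≈ 1036.4 + 386.39*I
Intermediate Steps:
O(V, E) = sqrt(2 + E)
s = I*sqrt(3) (s = sqrt(-3) = I*sqrt(3) ≈ 1.732*I)
q(f) = sqrt(sqrt(2 + f) + I*sqrt(3))
680*q(2) = 680*sqrt(sqrt(2 + 2) + I*sqrt(3)) = 680*sqrt(sqrt(4) + I*sqrt(3)) = 680*sqrt(2 + I*sqrt(3))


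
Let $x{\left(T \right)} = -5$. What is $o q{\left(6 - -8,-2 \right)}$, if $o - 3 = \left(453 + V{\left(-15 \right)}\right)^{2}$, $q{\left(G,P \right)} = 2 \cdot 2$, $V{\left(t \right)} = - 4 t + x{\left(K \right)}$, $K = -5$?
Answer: $1032268$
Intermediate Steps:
$V{\left(t \right)} = -5 - 4 t$ ($V{\left(t \right)} = - 4 t - 5 = -5 - 4 t$)
$q{\left(G,P \right)} = 4$
$o = 258067$ ($o = 3 + \left(453 - -55\right)^{2} = 3 + \left(453 + \left(-5 + 60\right)\right)^{2} = 3 + \left(453 + 55\right)^{2} = 3 + 508^{2} = 3 + 258064 = 258067$)
$o q{\left(6 - -8,-2 \right)} = 258067 \cdot 4 = 1032268$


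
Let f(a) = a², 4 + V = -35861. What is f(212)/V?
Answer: -44944/35865 ≈ -1.2531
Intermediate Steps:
V = -35865 (V = -4 - 35861 = -35865)
f(212)/V = 212²/(-35865) = 44944*(-1/35865) = -44944/35865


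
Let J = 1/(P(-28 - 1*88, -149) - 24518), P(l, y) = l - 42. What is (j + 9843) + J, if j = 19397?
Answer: 721526239/24676 ≈ 29240.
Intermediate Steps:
P(l, y) = -42 + l
J = -1/24676 (J = 1/((-42 + (-28 - 1*88)) - 24518) = 1/((-42 + (-28 - 88)) - 24518) = 1/((-42 - 116) - 24518) = 1/(-158 - 24518) = 1/(-24676) = -1/24676 ≈ -4.0525e-5)
(j + 9843) + J = (19397 + 9843) - 1/24676 = 29240 - 1/24676 = 721526239/24676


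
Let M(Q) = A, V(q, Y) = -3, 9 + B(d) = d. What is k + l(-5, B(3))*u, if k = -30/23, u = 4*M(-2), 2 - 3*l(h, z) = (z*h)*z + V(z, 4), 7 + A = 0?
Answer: -119230/69 ≈ -1728.0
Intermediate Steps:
A = -7 (A = -7 + 0 = -7)
B(d) = -9 + d
M(Q) = -7
l(h, z) = 5/3 - h*z²/3 (l(h, z) = ⅔ - ((z*h)*z - 3)/3 = ⅔ - ((h*z)*z - 3)/3 = ⅔ - (h*z² - 3)/3 = ⅔ - (-3 + h*z²)/3 = ⅔ + (1 - h*z²/3) = 5/3 - h*z²/3)
u = -28 (u = 4*(-7) = -28)
k = -30/23 (k = -30*1/23 = -30/23 ≈ -1.3043)
k + l(-5, B(3))*u = -30/23 + (5/3 - ⅓*(-5)*(-9 + 3)²)*(-28) = -30/23 + (5/3 - ⅓*(-5)*(-6)²)*(-28) = -30/23 + (5/3 - ⅓*(-5)*36)*(-28) = -30/23 + (5/3 + 60)*(-28) = -30/23 + (185/3)*(-28) = -30/23 - 5180/3 = -119230/69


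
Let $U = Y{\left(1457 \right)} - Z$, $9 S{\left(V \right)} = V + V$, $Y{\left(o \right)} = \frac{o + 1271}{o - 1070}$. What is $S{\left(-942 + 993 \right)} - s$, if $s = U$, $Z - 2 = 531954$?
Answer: $\frac{205868630}{387} \approx 5.3196 \cdot 10^{5}$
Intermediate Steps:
$Y{\left(o \right)} = \frac{1271 + o}{-1070 + o}$
$Z = 531956$ ($Z = 2 + 531954 = 531956$)
$S{\left(V \right)} = \frac{2 V}{9}$ ($S{\left(V \right)} = \frac{V + V}{9} = \frac{2 V}{9}$)
$U = - \frac{205864244}{387}$ ($U = \frac{1271 + 1457}{-1070 + 1457} - 531956 = \frac{1}{387} \cdot 2728 - 531956 = \frac{2728}{387} - 531956 = - \frac{205864244}{387} \approx -5.3195 \cdot 10^{5}$)
$s = - \frac{205864244}{387} \approx -5.3195 \cdot 10^{5}$
$S{\left(-942 + 993 \right)} - s = \frac{2 \left(-942 + 993\right)}{9} - - \frac{205864244}{387} = \frac{2}{9} \cdot 51 + \frac{205864244}{387} = \frac{34}{3} + \frac{205864244}{387} = \frac{205868630}{387}$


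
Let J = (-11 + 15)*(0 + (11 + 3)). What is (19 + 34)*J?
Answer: 2968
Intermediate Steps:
J = 56 (J = 4*(0 + 14) = 4*14 = 56)
(19 + 34)*J = (19 + 34)*56 = 53*56 = 2968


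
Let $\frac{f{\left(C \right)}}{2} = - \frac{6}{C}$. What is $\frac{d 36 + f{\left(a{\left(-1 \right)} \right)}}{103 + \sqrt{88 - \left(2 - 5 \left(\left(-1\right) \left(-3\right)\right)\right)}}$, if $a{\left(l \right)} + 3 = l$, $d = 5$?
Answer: $\frac{18849}{10508} - \frac{183 \sqrt{101}}{10508} \approx 1.6188$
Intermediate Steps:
$a{\left(l \right)} = -3 + l$
$f{\left(C \right)} = - \frac{12}{C}$ ($f{\left(C \right)} = 2 \left(- \frac{6}{C}\right) = - \frac{12}{C}$)
$\frac{d 36 + f{\left(a{\left(-1 \right)} \right)}}{103 + \sqrt{88 - \left(2 - 5 \left(\left(-1\right) \left(-3\right)\right)\right)}} = \frac{5 \cdot 36 - \frac{12}{-3 - 1}}{103 + \sqrt{88 - \left(2 - 5 \left(\left(-1\right) \left(-3\right)\right)\right)}} = \frac{180 - \frac{12}{-4}}{103 + \sqrt{88 + \left(-2 + 5 \cdot 3\right)}} = \frac{180 - -3}{103 + \sqrt{88 + \left(-2 + 15\right)}} = \frac{180 + 3}{103 + \sqrt{88 + 13}} = \frac{183}{103 + \sqrt{101}}$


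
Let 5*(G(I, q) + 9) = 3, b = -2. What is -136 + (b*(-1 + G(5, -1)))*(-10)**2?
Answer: 1744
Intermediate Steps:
G(I, q) = -42/5 (G(I, q) = -9 + (1/5)*3 = -9 + 3/5 = -42/5)
-136 + (b*(-1 + G(5, -1)))*(-10)**2 = -136 - 2*(-1 - 42/5)*(-10)**2 = -136 - 2*(-47/5)*100 = -136 + (94/5)*100 = -136 + 1880 = 1744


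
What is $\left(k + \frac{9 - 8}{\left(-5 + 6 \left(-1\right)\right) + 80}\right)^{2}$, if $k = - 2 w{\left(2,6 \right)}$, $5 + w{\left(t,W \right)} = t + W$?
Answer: $\frac{170569}{4761} \approx 35.826$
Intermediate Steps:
$w{\left(t,W \right)} = -5 + W + t$ ($w{\left(t,W \right)} = -5 + \left(t + W\right) = -5 + \left(W + t\right) = -5 + W + t$)
$k = -6$ ($k = - 2 \left(-5 + 6 + 2\right) = \left(-2\right) 3 = -6$)
$\left(k + \frac{9 - 8}{\left(-5 + 6 \left(-1\right)\right) + 80}\right)^{2} = \left(-6 + \frac{9 - 8}{\left(-5 + 6 \left(-1\right)\right) + 80}\right)^{2} = \left(-6 + 1 \frac{1}{\left(-5 - 6\right) + 80}\right)^{2} = \left(-6 + 1 \frac{1}{-11 + 80}\right)^{2} = \left(-6 + 1 \cdot \frac{1}{69}\right)^{2} = \left(-6 + \frac{1}{69}\right)^{2} = \left(- \frac{413}{69}\right)^{2} = \frac{170569}{4761}$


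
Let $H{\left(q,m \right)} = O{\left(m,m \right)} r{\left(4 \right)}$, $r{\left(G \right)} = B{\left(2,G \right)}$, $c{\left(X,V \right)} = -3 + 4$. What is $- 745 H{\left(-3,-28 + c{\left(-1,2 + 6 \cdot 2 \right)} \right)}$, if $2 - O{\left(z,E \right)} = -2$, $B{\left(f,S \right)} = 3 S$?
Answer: $-35760$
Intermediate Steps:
$c{\left(X,V \right)} = 1$
$r{\left(G \right)} = 3 G$
$O{\left(z,E \right)} = 4$ ($O{\left(z,E \right)} = 2 - -2 = 2 + 2 = 4$)
$H{\left(q,m \right)} = 48$ ($H{\left(q,m \right)} = 4 \cdot 3 \cdot 4 = 4 \cdot 12 = 48$)
$- 745 H{\left(-3,-28 + c{\left(-1,2 + 6 \cdot 2 \right)} \right)} = \left(-745\right) 48 = -35760$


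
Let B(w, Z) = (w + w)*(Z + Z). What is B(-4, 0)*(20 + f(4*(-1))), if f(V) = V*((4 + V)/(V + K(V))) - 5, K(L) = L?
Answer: 0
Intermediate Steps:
B(w, Z) = 4*Z*w (B(w, Z) = (2*w)*(2*Z) = 4*Z*w)
f(V) = -3 + V/2 (f(V) = V*((4 + V)/(V + V)) - 5 = V*((4 + V)/((2*V))) - 5 = V*((4 + V)*(1/(2*V))) - 5 = V*((4 + V)/(2*V)) - 5 = (2 + V/2) - 5 = -3 + V/2)
B(-4, 0)*(20 + f(4*(-1))) = (4*0*(-4))*(20 + (-3 + (4*(-1))/2)) = 0*(20 + (-3 + (½)*(-4))) = 0*(20 + (-3 - 2)) = 0*(20 - 5) = 0*15 = 0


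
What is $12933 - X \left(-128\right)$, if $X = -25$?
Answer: $9733$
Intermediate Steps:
$12933 - X \left(-128\right) = 12933 - \left(-25\right) \left(-128\right) = 12933 - 3200 = 9733$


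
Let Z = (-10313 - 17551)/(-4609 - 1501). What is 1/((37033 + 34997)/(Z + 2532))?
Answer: 1291532/36675275 ≈ 0.035215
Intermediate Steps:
Z = 13932/3055 (Z = -27864/(-6110) = -27864*(-1/6110) = 13932/3055 ≈ 4.5604)
1/((37033 + 34997)/(Z + 2532)) = 1/((37033 + 34997)/(13932/3055 + 2532)) = 1/(72030/(7749192/3055)) = 1/(72030*(3055/7749192)) = 1/(36675275/1291532) = 1291532/36675275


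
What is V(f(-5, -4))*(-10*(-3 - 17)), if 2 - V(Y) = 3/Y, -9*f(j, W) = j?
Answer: -680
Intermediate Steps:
f(j, W) = -j/9
V(Y) = 2 - 3/Y
V(f(-5, -4))*(-10*(-3 - 17)) = (2 - 3/((-⅑*(-5))))*(-10*(-3 - 17)) = (2 - 3/5/9)*(-10*(-20)) = (2 - 3*9/5)*200 = (2 - 27/5)*200 = -17/5*200 = -680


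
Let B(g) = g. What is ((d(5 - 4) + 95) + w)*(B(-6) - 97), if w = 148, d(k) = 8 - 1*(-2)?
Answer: -26059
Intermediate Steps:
d(k) = 10 (d(k) = 8 + 2 = 10)
((d(5 - 4) + 95) + w)*(B(-6) - 97) = ((10 + 95) + 148)*(-6 - 97) = (105 + 148)*(-103) = 253*(-103) = -26059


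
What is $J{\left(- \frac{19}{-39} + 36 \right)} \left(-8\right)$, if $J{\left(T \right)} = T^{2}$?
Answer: $- \frac{16199432}{1521} \approx -10651.0$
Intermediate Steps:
$J{\left(- \frac{19}{-39} + 36 \right)} \left(-8\right) = \left(- \frac{19}{-39} + 36\right)^{2} \left(-8\right) = \left(\left(-19\right) \left(- \frac{1}{39}\right) + 36\right)^{2} \left(-8\right) = \left(\frac{19}{39} + 36\right)^{2} \left(-8\right) = \left(\frac{1423}{39}\right)^{2} \left(-8\right) = \frac{2024929}{1521} \left(-8\right) = - \frac{16199432}{1521}$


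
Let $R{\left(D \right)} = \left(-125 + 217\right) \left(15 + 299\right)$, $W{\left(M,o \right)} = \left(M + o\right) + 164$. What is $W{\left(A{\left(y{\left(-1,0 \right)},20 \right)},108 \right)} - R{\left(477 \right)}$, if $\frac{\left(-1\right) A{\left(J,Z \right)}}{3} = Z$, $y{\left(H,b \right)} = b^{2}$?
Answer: $-28676$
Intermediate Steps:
$A{\left(J,Z \right)} = - 3 Z$
$W{\left(M,o \right)} = 164 + M + o$
$R{\left(D \right)} = 28888$ ($R{\left(D \right)} = 92 \cdot 314 = 28888$)
$W{\left(A{\left(y{\left(-1,0 \right)},20 \right)},108 \right)} - R{\left(477 \right)} = \left(164 - 60 + 108\right) - 28888 = 212 - 28888 = -28676$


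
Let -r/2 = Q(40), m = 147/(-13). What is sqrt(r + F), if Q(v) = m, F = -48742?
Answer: 2*I*sqrt(2058394)/13 ≈ 220.72*I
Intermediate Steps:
m = -147/13 (m = 147*(-1/13) = -147/13 ≈ -11.308)
Q(v) = -147/13
r = 294/13 (r = -2*(-147/13) = 294/13 ≈ 22.615)
sqrt(r + F) = sqrt(294/13 - 48742) = sqrt(-633352/13) = 2*I*sqrt(2058394)/13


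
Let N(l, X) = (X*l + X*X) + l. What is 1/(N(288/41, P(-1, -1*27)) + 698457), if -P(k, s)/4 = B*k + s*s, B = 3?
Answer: 41/373562529 ≈ 1.0975e-7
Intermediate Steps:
P(k, s) = -12*k - 4*s² (P(k, s) = -4*(3*k + s*s) = -4*(3*k + s²) = -4*(s² + 3*k) = -12*k - 4*s²)
N(l, X) = l + X² + X*l (N(l, X) = (X*l + X²) + l = (X² + X*l) + l = l + X² + X*l)
1/(N(288/41, P(-1, -1*27)) + 698457) = 1/((288/41 + (-12*(-1) - 4*(-1*27)²)² + (-12*(-1) - 4*(-1*27)²)*(288/41)) + 698457) = 1/((288*(1/41) + (12 - 4*(-27)²)² + (12 - 4*(-27)²)*(288*(1/41))) + 698457) = 1/((288/41 + (12 - 4*729)² + (12 - 4*729)*(288/41)) + 698457) = 1/((288/41 + (12 - 2916)² + (12 - 2916)*(288/41)) + 698457) = 1/((288/41 + (-2904)² - 2904*288/41) + 698457) = 1/((288/41 + 8433216 - 836352/41) + 698457) = 1/(344925792/41 + 698457) = 1/(373562529/41) = 41/373562529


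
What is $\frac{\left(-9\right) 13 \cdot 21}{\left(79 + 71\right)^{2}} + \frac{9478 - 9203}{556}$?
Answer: $\frac{33482}{86875} \approx 0.3854$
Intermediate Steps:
$\frac{\left(-9\right) 13 \cdot 21}{\left(79 + 71\right)^{2}} + \frac{9478 - 9203}{556} = \frac{\left(-117\right) 21}{150^{2}} + 275 \cdot \frac{1}{556} = - \frac{2457}{22500} + \frac{275}{556} = \left(-2457\right) \frac{1}{22500} + \frac{275}{556} = - \frac{273}{2500} + \frac{275}{556} = \frac{33482}{86875}$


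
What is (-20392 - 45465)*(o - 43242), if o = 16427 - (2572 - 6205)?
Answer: 1526696974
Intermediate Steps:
o = 20060 (o = 16427 - 1*(-3633) = 16427 + 3633 = 20060)
(-20392 - 45465)*(o - 43242) = (-20392 - 45465)*(20060 - 43242) = -65857*(-23182) = 1526696974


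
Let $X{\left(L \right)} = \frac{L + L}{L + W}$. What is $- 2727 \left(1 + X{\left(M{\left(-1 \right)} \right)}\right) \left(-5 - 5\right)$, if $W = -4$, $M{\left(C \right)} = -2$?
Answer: $45450$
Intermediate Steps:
$X{\left(L \right)} = \frac{2 L}{-4 + L}$ ($X{\left(L \right)} = \frac{L + L}{L - 4} = \frac{2 L}{-4 + L}$)
$- 2727 \left(1 + X{\left(M{\left(-1 \right)} \right)}\right) \left(-5 - 5\right) = - 2727 \left(1 + 2 \left(-2\right) \frac{1}{-4 - 2}\right) \left(-5 - 5\right) = - 2727 \left(1 + 2 \left(-2\right) \frac{1}{-6}\right) \left(-5 - 5\right) = - 2727 \left(1 + 2 \left(-2\right) \left(- \frac{1}{6}\right)\right) \left(-10\right) = - 2727 \left(1 + \frac{2}{3}\right) \left(-10\right) = - 2727 \cdot \frac{5}{3} \left(-10\right) = \left(-2727\right) \left(- \frac{50}{3}\right) = 45450$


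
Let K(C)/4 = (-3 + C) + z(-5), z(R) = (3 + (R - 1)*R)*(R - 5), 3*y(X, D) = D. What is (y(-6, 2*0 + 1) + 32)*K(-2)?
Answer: -129980/3 ≈ -43327.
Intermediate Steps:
y(X, D) = D/3
z(R) = (-5 + R)*(3 + R*(-1 + R)) (z(R) = (3 + (-1 + R)*R)*(-5 + R) = (3 + R*(-1 + R))*(-5 + R) = (-5 + R)*(3 + R*(-1 + R)))
K(C) = -1332 + 4*C (K(C) = 4*((-3 + C) + (-15 + (-5)³ - 6*(-5)² + 8*(-5))) = 4*((-3 + C) + (-15 - 125 - 6*25 - 40)) = 4*((-3 + C) + (-15 - 125 - 150 - 40)) = 4*((-3 + C) - 330) = 4*(-333 + C) = -1332 + 4*C)
(y(-6, 2*0 + 1) + 32)*K(-2) = ((2*0 + 1)/3 + 32)*(-1332 + 4*(-2)) = ((0 + 1)/3 + 32)*(-1332 - 8) = ((⅓)*1 + 32)*(-1340) = (⅓ + 32)*(-1340) = (97/3)*(-1340) = -129980/3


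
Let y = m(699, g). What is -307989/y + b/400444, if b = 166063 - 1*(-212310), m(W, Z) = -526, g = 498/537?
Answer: 61765685657/105316772 ≈ 586.48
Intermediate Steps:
g = 166/179 (g = 498*(1/537) = 166/179 ≈ 0.92737)
b = 378373 (b = 166063 + 212310 = 378373)
y = -526
-307989/y + b/400444 = -307989/(-526) + 378373/400444 = -307989*(-1/526) + 378373*(1/400444) = 307989/526 + 378373/400444 = 61765685657/105316772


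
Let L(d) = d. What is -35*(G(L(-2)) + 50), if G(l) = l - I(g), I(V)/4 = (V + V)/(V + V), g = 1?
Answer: -1540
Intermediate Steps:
I(V) = 4 (I(V) = 4*((V + V)/(V + V)) = 4*((2*V)/((2*V))) = 4*((2*V)*(1/(2*V))) = 4*1 = 4)
G(l) = -4 + l (G(l) = l - 1*4 = l - 4 = -4 + l)
-35*(G(L(-2)) + 50) = -35*((-4 - 2) + 50) = -35*(-6 + 50) = -35*44 = -1540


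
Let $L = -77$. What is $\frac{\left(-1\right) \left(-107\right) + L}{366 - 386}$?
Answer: $- \frac{3}{2} \approx -1.5$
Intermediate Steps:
$\frac{\left(-1\right) \left(-107\right) + L}{366 - 386} = \frac{\left(-1\right) \left(-107\right) - 77}{366 - 386} = \frac{107 - 77}{-20} = 30 \left(- \frac{1}{20}\right) = - \frac{3}{2}$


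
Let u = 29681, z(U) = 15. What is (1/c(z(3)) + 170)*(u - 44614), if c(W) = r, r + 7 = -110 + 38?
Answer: -200535257/79 ≈ -2.5384e+6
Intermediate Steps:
r = -79 (r = -7 + (-110 + 38) = -7 - 72 = -79)
c(W) = -79
(1/c(z(3)) + 170)*(u - 44614) = (1/(-79) + 170)*(29681 - 44614) = (-1/79 + 170)*(-14933) = (13429/79)*(-14933) = -200535257/79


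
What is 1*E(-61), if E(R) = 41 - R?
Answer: 102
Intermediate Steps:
1*E(-61) = 1*(41 - 1*(-61)) = 1*(41 + 61) = 1*102 = 102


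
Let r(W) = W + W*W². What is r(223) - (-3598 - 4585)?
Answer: 11097973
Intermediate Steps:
r(W) = W + W³
r(223) - (-3598 - 4585) = (223 + 223³) - (-3598 - 4585) = (223 + 11089567) - 1*(-8183) = 11089790 + 8183 = 11097973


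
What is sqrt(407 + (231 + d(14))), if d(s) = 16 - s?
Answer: 8*sqrt(10) ≈ 25.298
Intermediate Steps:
sqrt(407 + (231 + d(14))) = sqrt(407 + (231 + (16 - 1*14))) = sqrt(407 + (231 + (16 - 14))) = sqrt(407 + (231 + 2)) = sqrt(407 + 233) = sqrt(640) = 8*sqrt(10)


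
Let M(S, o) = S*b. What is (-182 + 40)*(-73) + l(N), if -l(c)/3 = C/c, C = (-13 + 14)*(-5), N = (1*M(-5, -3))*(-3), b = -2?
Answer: 20731/2 ≈ 10366.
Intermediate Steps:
M(S, o) = -2*S (M(S, o) = S*(-2) = -2*S)
N = -30 (N = (1*(-2*(-5)))*(-3) = (1*10)*(-3) = 10*(-3) = -30)
C = -5 (C = 1*(-5) = -5)
l(c) = 15/c (l(c) = -(-15)/c = 15/c)
(-182 + 40)*(-73) + l(N) = (-182 + 40)*(-73) + 15/(-30) = -142*(-73) + 15*(-1/30) = 10366 - 1/2 = 20731/2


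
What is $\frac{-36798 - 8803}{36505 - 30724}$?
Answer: $- \frac{45601}{5781} \approx -7.8881$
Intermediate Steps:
$\frac{-36798 - 8803}{36505 - 30724} = \frac{-36798 + \left(-12156 + 3353\right)}{5781} = \left(-36798 - 8803\right) \frac{1}{5781} = \left(-45601\right) \frac{1}{5781} = - \frac{45601}{5781}$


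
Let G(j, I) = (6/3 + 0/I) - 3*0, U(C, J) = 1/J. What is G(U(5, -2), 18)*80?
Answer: 160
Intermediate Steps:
G(j, I) = 2 (G(j, I) = (6*(1/3) + 0) + 0 = (2 + 0) + 0 = 2 + 0 = 2)
G(U(5, -2), 18)*80 = 2*80 = 160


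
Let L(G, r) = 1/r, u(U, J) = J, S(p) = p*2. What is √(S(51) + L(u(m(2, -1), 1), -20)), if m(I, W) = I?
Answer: √10195/10 ≈ 10.097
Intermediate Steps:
S(p) = 2*p
√(S(51) + L(u(m(2, -1), 1), -20)) = √(2*51 + 1/(-20)) = √(102 - 1/20) = √(2039/20) = √10195/10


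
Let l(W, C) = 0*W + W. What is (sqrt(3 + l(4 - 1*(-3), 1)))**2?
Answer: 10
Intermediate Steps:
l(W, C) = W (l(W, C) = 0 + W = W)
(sqrt(3 + l(4 - 1*(-3), 1)))**2 = (sqrt(3 + (4 - 1*(-3))))**2 = (sqrt(3 + (4 + 3)))**2 = (sqrt(3 + 7))**2 = (sqrt(10))**2 = 10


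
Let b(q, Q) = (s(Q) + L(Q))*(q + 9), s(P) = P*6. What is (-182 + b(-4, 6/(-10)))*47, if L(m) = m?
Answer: -9541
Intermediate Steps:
s(P) = 6*P
b(q, Q) = 7*Q*(9 + q) (b(q, Q) = (6*Q + Q)*(q + 9) = (7*Q)*(9 + q) = 7*Q*(9 + q))
(-182 + b(-4, 6/(-10)))*47 = (-182 + 7*(6/(-10))*(9 - 4))*47 = (-182 + 7*(6*(-⅒))*5)*47 = (-182 + 7*(-⅗)*5)*47 = (-182 - 21)*47 = -203*47 = -9541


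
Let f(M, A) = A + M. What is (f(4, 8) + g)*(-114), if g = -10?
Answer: -228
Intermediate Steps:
(f(4, 8) + g)*(-114) = ((8 + 4) - 10)*(-114) = (12 - 10)*(-114) = 2*(-114) = -228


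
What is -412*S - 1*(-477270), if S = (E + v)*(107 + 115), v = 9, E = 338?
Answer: -31260738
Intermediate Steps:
S = 77034 (S = (338 + 9)*(107 + 115) = 347*222 = 77034)
-412*S - 1*(-477270) = -412*77034 - 1*(-477270) = -31738008 + 477270 = -31260738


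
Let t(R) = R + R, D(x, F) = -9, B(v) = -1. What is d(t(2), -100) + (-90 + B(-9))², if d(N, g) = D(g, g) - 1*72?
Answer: 8200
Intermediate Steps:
t(R) = 2*R
d(N, g) = -81 (d(N, g) = -9 - 1*72 = -9 - 72 = -81)
d(t(2), -100) + (-90 + B(-9))² = -81 + (-90 - 1)² = -81 + (-91)² = -81 + 8281 = 8200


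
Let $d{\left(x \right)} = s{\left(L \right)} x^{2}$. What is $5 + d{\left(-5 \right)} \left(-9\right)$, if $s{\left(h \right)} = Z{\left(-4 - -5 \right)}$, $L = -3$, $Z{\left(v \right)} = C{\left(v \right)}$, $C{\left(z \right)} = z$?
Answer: $-220$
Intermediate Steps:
$Z{\left(v \right)} = v$
$s{\left(h \right)} = 1$ ($s{\left(h \right)} = -4 - -5 = -4 + 5 = 1$)
$d{\left(x \right)} = x^{2}$ ($d{\left(x \right)} = 1 x^{2} = x^{2}$)
$5 + d{\left(-5 \right)} \left(-9\right) = 5 + \left(-5\right)^{2} \left(-9\right) = 5 + 25 \left(-9\right) = 5 - 225 = -220$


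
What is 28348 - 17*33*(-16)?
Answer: 37324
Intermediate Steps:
28348 - 17*33*(-16) = 28348 - 561*(-16) = 28348 + 8976 = 37324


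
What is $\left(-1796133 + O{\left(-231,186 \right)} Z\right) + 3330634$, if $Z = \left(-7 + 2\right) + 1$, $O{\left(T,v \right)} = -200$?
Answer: $1535301$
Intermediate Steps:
$Z = -4$ ($Z = -5 + 1 = -4$)
$\left(-1796133 + O{\left(-231,186 \right)} Z\right) + 3330634 = \left(-1796133 - -800\right) + 3330634 = \left(-1796133 + 800\right) + 3330634 = -1795333 + 3330634 = 1535301$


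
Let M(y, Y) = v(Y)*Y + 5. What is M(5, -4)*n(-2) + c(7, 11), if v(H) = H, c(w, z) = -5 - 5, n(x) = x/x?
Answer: 11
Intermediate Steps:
n(x) = 1
c(w, z) = -10
M(y, Y) = 5 + Y**2 (M(y, Y) = Y*Y + 5 = Y**2 + 5 = 5 + Y**2)
M(5, -4)*n(-2) + c(7, 11) = (5 + (-4)**2)*1 - 10 = (5 + 16)*1 - 10 = 21*1 - 10 = 21 - 10 = 11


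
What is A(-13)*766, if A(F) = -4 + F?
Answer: -13022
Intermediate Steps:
A(-13)*766 = (-4 - 13)*766 = -17*766 = -13022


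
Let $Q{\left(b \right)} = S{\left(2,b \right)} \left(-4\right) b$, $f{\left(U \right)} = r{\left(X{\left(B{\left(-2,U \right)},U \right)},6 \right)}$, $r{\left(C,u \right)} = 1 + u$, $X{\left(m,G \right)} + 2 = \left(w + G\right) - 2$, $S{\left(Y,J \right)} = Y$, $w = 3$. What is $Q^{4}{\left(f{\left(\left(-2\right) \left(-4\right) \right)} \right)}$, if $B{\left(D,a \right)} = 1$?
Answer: $9834496$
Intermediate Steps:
$X{\left(m,G \right)} = -1 + G$ ($X{\left(m,G \right)} = -2 + \left(\left(3 + G\right) - 2\right) = -2 + \left(1 + G\right) = -1 + G$)
$f{\left(U \right)} = 7$ ($f{\left(U \right)} = 1 + 6 = 7$)
$Q{\left(b \right)} = - 8 b$ ($Q{\left(b \right)} = 2 \left(-4\right) b = - 8 b$)
$Q^{4}{\left(f{\left(\left(-2\right) \left(-4\right) \right)} \right)} = \left(\left(-8\right) 7\right)^{4} = \left(-56\right)^{4} = 9834496$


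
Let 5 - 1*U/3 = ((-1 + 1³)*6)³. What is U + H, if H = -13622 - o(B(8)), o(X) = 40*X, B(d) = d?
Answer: -13927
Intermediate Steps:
H = -13942 (H = -13622 - 40*8 = -13622 - 1*320 = -13622 - 320 = -13942)
U = 15 (U = 15 - 3*216*(-1 + 1³)³ = 15 - 3*216*(-1 + 1)³ = 15 - 3*(0*6)³ = 15 - 3*0³ = 15 - 3*0 = 15 + 0 = 15)
U + H = 15 - 13942 = -13927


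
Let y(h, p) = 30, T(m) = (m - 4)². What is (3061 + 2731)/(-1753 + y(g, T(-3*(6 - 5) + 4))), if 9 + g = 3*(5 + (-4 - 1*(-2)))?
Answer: -5792/1723 ≈ -3.3616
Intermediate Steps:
T(m) = (-4 + m)²
g = 0 (g = -9 + 3*(5 + (-4 - 1*(-2))) = -9 + 3*(5 + (-4 + 2)) = -9 + 3*(5 - 2) = -9 + 3*3 = -9 + 9 = 0)
(3061 + 2731)/(-1753 + y(g, T(-3*(6 - 5) + 4))) = (3061 + 2731)/(-1753 + 30) = 5792/(-1723) = 5792*(-1/1723) = -5792/1723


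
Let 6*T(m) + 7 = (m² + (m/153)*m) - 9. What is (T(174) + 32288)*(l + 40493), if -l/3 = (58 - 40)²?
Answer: 75310427180/51 ≈ 1.4767e+9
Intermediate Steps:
l = -972 (l = -3*(58 - 40)² = -3*18² = -3*324 = -972)
T(m) = -8/3 + 77*m²/459 (T(m) = -7/6 + ((m² + (m/153)*m) - 9)/6 = -7/6 + ((m² + m²/153) - 9)/6 = -7/6 + (154*m²/153 - 9)/6 = -7/6 + (-9 + 154*m²/153)/6 = -7/6 + (-3/2 + 77*m²/459) = -8/3 + 77*m²/459)
(T(174) + 32288)*(l + 40493) = ((-8/3 + (77/459)*174²) + 32288)*(-972 + 40493) = ((-8/3 + (77/459)*30276) + 32288)*39521 = ((-8/3 + 259028/51) + 32288)*39521 = (258892/51 + 32288)*39521 = (1905580/51)*39521 = 75310427180/51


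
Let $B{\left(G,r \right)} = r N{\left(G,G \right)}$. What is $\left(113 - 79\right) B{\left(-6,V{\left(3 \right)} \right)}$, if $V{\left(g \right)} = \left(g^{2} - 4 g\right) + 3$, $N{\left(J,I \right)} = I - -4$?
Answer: $0$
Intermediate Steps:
$N{\left(J,I \right)} = 4 + I$ ($N{\left(J,I \right)} = I + 4 = 4 + I$)
$V{\left(g \right)} = 3 + g^{2} - 4 g$
$B{\left(G,r \right)} = r \left(4 + G\right)$
$\left(113 - 79\right) B{\left(-6,V{\left(3 \right)} \right)} = \left(113 - 79\right) \left(3 + 3^{2} - 12\right) \left(4 - 6\right) = \left(113 - 79\right) \left(3 + 9 - 12\right) \left(-2\right) = 34 \cdot 0 \left(-2\right) = 34 \cdot 0 = 0$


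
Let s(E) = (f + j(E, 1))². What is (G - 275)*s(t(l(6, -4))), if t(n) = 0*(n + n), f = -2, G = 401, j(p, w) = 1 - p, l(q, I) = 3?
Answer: 126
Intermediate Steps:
t(n) = 0 (t(n) = 0*(2*n) = 0)
s(E) = (-1 - E)² (s(E) = (-2 + (1 - E))² = (-1 - E)²)
(G - 275)*s(t(l(6, -4))) = (401 - 275)*(1 + 0)² = 126*1² = 126*1 = 126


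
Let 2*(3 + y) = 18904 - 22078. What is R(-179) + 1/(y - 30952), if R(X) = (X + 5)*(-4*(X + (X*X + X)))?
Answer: 717595617455/32542 ≈ 2.2051e+7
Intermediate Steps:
y = -1590 (y = -3 + (18904 - 22078)/2 = -3 + (½)*(-3174) = -3 - 1587 = -1590)
R(X) = (5 + X)*(-8*X - 4*X²) (R(X) = (5 + X)*(-4*(X + (X² + X))) = (5 + X)*(-4*(X + (X + X²))) = (5 + X)*(-4*(X² + 2*X)) = (5 + X)*(-8*X - 4*X²))
R(-179) + 1/(y - 30952) = -4*(-179)*(10 + (-179)² + 7*(-179)) + 1/(-1590 - 30952) = -4*(-179)*(10 + 32041 - 1253) + 1/(-32542) = -4*(-179)*30798 - 1/32542 = 22051368 - 1/32542 = 717595617455/32542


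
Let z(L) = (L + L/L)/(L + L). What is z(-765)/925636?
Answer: 191/354055770 ≈ 5.3946e-7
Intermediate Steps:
z(L) = (1 + L)/(2*L) (z(L) = (L + 1)/((2*L)) = (1 + L)*(1/(2*L)) = (1 + L)/(2*L))
z(-765)/925636 = ((½)*(1 - 765)/(-765))/925636 = ((½)*(-1/765)*(-764))*(1/925636) = (382/765)*(1/925636) = 191/354055770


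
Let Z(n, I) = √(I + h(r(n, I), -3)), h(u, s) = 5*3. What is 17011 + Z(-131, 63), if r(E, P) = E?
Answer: 17011 + √78 ≈ 17020.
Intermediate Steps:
h(u, s) = 15
Z(n, I) = √(15 + I) (Z(n, I) = √(I + 15) = √(15 + I))
17011 + Z(-131, 63) = 17011 + √(15 + 63) = 17011 + √78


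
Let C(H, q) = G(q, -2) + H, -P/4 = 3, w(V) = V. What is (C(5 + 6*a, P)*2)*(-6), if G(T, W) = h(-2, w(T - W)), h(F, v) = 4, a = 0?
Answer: -108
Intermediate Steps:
P = -12 (P = -4*3 = -12)
G(T, W) = 4
C(H, q) = 4 + H
(C(5 + 6*a, P)*2)*(-6) = ((4 + (5 + 6*0))*2)*(-6) = ((4 + (5 + 0))*2)*(-6) = ((4 + 5)*2)*(-6) = (9*2)*(-6) = 18*(-6) = -108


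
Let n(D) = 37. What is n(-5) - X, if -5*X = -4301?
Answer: -4116/5 ≈ -823.20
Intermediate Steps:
X = 4301/5 (X = -1/5*(-4301) = 4301/5 ≈ 860.20)
n(-5) - X = 37 - 1*4301/5 = 37 - 4301/5 = -4116/5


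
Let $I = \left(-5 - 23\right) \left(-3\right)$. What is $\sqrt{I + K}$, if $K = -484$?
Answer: $20 i \approx 20.0 i$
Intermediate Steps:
$I = 84$ ($I = \left(-5 - 23\right) \left(-3\right) = \left(-28\right) \left(-3\right) = 84$)
$\sqrt{I + K} = \sqrt{84 - 484} = \sqrt{-400} = 20 i$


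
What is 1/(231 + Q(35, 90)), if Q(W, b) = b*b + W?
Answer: 1/8366 ≈ 0.00011953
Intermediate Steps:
Q(W, b) = W + b² (Q(W, b) = b² + W = W + b²)
1/(231 + Q(35, 90)) = 1/(231 + (35 + 90²)) = 1/(231 + (35 + 8100)) = 1/(231 + 8135) = 1/8366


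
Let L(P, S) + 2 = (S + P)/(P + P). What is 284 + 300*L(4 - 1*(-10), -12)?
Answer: -2062/7 ≈ -294.57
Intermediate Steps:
L(P, S) = -2 + (P + S)/(2*P) (L(P, S) = -2 + (S + P)/(P + P) = -2 + (P + S)/((2*P)) = -2 + (P + S)*(1/(2*P)) = -2 + (P + S)/(2*P))
284 + 300*L(4 - 1*(-10), -12) = 284 + 300*((-12 - 3*(4 - 1*(-10)))/(2*(4 - 1*(-10)))) = 284 + 300*((-12 - 3*(4 + 10))/(2*(4 + 10))) = 284 + 300*((½)*(-12 - 3*14)/14) = 284 + 300*((½)*(1/14)*(-12 - 42)) = 284 + 300*((½)*(1/14)*(-54)) = 284 + 300*(-27/14) = 284 - 4050/7 = -2062/7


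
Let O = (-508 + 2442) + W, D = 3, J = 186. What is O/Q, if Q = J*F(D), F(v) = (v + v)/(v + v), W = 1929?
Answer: 3863/186 ≈ 20.769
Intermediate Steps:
F(v) = 1 (F(v) = (2*v)/((2*v)) = (2*v)*(1/(2*v)) = 1)
O = 3863 (O = (-508 + 2442) + 1929 = 1934 + 1929 = 3863)
Q = 186 (Q = 186*1 = 186)
O/Q = 3863/186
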